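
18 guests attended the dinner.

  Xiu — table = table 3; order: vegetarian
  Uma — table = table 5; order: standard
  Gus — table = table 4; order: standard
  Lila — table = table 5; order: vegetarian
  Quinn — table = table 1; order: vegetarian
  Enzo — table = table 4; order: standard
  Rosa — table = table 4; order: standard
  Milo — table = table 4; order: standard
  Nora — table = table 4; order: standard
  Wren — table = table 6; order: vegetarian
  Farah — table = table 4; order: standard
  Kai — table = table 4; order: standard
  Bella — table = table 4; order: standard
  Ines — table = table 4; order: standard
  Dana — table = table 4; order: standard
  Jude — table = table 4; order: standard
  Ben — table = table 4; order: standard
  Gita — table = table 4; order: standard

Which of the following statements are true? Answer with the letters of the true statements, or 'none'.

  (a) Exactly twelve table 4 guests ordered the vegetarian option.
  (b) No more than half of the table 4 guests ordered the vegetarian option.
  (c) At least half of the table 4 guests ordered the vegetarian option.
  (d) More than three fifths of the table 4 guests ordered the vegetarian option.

|A| = 13, |A ∩ B| = 0, |A ∖ B| = 13.
(a) |A ∩ B| = 12: fails.
(b) |A ∩ B| ≤ |A ∖ B|: holds.
(c) |A ∩ B| ≥ |A ∖ B|: fails.
(d) |A ∩ B| / |A| > 3/5: fails.

(b)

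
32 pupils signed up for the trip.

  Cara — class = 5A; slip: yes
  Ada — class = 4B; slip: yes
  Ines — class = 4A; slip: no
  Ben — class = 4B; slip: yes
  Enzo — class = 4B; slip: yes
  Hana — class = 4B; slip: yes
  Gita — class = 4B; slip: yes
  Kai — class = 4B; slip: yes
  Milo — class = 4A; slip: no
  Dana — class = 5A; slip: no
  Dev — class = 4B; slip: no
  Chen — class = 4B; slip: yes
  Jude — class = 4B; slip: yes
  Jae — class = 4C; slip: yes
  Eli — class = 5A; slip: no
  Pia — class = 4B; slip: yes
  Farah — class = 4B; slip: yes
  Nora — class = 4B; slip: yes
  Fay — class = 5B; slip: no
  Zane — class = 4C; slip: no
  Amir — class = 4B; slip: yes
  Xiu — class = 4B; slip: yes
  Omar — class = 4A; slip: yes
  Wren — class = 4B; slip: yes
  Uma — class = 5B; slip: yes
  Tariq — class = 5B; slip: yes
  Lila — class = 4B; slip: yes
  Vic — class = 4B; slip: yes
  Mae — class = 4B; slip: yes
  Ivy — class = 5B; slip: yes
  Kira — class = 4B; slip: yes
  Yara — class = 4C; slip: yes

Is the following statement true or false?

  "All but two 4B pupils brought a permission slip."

False

The determiner here denotes the relation: |A ∖ B| = 2.
|A| = 19, |A ∩ B| = 18, |A ∖ B| = 1.
|A ∖ B| = 1, so the statement is false.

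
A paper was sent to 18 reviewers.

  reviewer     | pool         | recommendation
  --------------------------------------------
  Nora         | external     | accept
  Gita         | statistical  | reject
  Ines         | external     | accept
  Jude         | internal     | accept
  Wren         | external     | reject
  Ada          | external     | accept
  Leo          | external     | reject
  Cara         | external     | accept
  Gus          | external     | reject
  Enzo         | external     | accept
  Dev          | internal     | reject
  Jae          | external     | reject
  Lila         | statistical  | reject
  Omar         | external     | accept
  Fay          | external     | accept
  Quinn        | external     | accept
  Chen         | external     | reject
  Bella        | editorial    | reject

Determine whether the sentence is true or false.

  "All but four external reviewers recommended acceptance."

'All but four external reviewers recommended acceptance' holds iff |A ∖ B| = 4.
A (the restrictor) = {Nora, Ines, Wren, Ada, Leo, Cara, Gus, Enzo, Jae, Omar, Fay, Quinn, Chen}, |A| = 13.
A ∖ B = {Wren, Leo, Gus, Jae, Chen}, so |A ∖ B| = 5.
|A ∖ B| = 5, so the statement is false.

False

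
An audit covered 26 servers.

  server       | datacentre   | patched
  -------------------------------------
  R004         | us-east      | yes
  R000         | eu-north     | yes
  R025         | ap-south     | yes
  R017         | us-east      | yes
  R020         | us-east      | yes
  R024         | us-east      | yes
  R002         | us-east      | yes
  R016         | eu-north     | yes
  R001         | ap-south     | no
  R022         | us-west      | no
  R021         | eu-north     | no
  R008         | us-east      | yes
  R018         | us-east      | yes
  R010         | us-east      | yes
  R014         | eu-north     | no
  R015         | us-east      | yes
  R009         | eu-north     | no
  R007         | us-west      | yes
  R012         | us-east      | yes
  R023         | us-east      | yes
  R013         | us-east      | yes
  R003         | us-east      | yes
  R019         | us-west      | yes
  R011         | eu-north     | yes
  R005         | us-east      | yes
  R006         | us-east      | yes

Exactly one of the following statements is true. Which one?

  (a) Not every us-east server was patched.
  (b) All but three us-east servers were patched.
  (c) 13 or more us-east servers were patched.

(c)

|A| = 15, |A ∩ B| = 15, |A ∖ B| = 0.
(a) requires A ⊄ B (|A ∖ B| ≥ 1): false.
(b) requires |A ∖ B| = 3: false.
(c) requires |A ∩ B| ≥ 13: true.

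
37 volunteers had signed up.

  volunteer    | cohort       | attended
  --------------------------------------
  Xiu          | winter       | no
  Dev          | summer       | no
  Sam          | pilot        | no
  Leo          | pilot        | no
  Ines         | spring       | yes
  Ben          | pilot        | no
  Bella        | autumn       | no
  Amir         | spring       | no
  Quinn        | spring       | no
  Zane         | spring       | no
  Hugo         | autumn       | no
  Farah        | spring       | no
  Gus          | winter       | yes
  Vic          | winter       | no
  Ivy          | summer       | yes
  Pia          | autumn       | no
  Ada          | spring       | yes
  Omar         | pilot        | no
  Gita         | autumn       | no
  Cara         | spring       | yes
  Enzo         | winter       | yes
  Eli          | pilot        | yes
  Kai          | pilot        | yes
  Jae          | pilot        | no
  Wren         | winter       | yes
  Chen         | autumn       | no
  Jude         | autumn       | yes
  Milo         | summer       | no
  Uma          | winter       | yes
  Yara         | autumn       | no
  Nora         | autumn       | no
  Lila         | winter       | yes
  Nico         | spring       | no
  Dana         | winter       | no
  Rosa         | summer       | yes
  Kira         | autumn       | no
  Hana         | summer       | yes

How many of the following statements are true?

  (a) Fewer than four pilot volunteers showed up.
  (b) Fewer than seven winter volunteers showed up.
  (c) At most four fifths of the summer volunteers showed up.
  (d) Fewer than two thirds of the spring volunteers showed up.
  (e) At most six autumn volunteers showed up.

5

(a) pilot: |A| = 7, |A ∩ B| = 2; needs |A ∩ B| < 4 — true.
(b) winter: |A| = 8, |A ∩ B| = 5; needs |A ∩ B| < 7 — true.
(c) summer: |A| = 5, |A ∩ B| = 3; needs |A ∩ B| / |A| ≤ 4/5 — true.
(d) spring: |A| = 8, |A ∩ B| = 3; needs |A ∩ B| / |A| < 2/3 — true.
(e) autumn: |A| = 9, |A ∩ B| = 1; needs |A ∩ B| ≤ 6 — true.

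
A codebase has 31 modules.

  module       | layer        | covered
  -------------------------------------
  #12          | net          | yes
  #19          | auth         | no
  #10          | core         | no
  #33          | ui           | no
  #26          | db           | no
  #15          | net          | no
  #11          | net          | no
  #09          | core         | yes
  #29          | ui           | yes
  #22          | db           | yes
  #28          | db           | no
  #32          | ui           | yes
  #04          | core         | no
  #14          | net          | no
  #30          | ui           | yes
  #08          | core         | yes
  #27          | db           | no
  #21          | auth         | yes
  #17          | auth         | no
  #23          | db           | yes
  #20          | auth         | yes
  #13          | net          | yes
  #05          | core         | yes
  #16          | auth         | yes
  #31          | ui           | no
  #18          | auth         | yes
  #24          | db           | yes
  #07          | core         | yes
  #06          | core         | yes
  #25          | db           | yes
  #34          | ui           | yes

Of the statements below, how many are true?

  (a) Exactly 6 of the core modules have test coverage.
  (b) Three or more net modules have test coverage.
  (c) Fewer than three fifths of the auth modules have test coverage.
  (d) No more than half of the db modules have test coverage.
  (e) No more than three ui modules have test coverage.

0

(a) core: |A| = 7, |A ∩ B| = 5; needs |A ∩ B| = 6 — false.
(b) net: |A| = 5, |A ∩ B| = 2; needs |A ∩ B| ≥ 3 — false.
(c) auth: |A| = 6, |A ∩ B| = 4; needs |A ∩ B| / |A| < 3/5 — false.
(d) db: |A| = 7, |A ∩ B| = 4; needs |A ∩ B| ≤ |A ∖ B| — false.
(e) ui: |A| = 6, |A ∩ B| = 4; needs |A ∩ B| ≤ 3 — false.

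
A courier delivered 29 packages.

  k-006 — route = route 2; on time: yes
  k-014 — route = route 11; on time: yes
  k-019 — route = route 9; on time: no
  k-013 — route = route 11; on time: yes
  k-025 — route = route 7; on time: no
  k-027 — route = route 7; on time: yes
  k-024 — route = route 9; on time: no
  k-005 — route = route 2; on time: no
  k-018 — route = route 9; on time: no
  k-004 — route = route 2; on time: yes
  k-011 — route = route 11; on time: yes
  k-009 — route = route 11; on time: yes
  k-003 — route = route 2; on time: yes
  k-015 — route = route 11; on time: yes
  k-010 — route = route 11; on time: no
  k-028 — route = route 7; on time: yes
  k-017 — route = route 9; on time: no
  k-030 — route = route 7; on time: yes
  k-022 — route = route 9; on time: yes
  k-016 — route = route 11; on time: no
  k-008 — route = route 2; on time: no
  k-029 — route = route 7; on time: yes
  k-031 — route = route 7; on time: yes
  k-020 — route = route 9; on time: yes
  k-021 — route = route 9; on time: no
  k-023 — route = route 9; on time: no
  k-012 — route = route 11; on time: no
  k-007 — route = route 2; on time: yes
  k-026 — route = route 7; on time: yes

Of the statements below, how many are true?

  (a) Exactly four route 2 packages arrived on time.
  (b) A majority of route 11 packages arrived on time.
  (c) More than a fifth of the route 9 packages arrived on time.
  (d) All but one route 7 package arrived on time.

(a) route 2: |A| = 6, |A ∩ B| = 4; needs |A ∩ B| = 4 — true.
(b) route 11: |A| = 8, |A ∩ B| = 5; needs |A ∩ B| > |A ∖ B| — true.
(c) route 9: |A| = 8, |A ∩ B| = 2; needs |A ∩ B| / |A| > 1/5 — true.
(d) route 7: |A| = 7, |A ∩ B| = 6; needs |A ∖ B| = 1 — true.

4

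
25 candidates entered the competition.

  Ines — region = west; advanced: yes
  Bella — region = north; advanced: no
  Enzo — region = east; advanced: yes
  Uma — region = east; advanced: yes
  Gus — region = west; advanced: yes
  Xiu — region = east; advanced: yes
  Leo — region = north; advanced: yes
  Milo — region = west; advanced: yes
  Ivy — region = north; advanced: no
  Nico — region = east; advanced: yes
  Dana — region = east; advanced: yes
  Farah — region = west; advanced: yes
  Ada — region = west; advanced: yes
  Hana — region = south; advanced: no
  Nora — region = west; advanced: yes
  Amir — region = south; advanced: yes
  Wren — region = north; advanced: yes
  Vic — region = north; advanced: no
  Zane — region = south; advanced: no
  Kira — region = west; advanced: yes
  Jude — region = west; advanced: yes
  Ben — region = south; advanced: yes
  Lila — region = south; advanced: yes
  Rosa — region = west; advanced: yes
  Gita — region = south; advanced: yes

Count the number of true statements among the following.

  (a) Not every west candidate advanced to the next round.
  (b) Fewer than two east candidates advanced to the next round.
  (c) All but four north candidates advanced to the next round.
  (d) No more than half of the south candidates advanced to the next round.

(a) west: |A| = 9, |A ∩ B| = 9; needs A ⊄ B (|A ∖ B| ≥ 1) — false.
(b) east: |A| = 5, |A ∩ B| = 5; needs |A ∩ B| < 2 — false.
(c) north: |A| = 5, |A ∩ B| = 2; needs |A ∖ B| = 4 — false.
(d) south: |A| = 6, |A ∩ B| = 4; needs |A ∩ B| ≤ |A ∖ B| — false.

0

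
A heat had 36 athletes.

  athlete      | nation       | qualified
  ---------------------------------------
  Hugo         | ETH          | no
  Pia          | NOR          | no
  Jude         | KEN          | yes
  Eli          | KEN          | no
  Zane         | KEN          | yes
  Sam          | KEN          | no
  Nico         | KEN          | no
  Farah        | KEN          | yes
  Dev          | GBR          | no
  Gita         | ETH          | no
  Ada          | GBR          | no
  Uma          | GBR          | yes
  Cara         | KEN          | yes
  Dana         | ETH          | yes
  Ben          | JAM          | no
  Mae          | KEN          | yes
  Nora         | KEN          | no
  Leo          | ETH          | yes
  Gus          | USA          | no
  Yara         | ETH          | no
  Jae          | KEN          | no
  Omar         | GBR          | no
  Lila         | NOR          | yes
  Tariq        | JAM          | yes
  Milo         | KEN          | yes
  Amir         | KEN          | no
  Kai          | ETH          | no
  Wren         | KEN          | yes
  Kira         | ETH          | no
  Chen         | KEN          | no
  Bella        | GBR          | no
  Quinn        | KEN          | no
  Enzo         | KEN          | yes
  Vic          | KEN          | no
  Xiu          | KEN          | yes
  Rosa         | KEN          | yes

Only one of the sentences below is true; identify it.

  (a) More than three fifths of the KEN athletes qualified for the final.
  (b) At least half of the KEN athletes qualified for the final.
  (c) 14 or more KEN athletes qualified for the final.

(b)

|A| = 19, |A ∩ B| = 10, |A ∖ B| = 9.
(a) requires |A ∩ B| / |A| > 3/5: false.
(b) requires |A ∩ B| ≥ |A ∖ B|: true.
(c) requires |A ∩ B| ≥ 14: false.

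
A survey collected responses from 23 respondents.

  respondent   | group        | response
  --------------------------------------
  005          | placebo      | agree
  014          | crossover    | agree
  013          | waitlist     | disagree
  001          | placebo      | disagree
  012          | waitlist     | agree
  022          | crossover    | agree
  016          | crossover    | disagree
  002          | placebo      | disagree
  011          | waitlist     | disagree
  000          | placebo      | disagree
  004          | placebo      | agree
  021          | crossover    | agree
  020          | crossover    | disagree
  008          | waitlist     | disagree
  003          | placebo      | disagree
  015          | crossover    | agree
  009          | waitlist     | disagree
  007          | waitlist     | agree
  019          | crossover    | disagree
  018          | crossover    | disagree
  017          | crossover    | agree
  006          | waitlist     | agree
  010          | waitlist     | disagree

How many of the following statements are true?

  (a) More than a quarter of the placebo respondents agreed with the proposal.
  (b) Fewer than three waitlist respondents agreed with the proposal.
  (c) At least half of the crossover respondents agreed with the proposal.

(a) placebo: |A| = 6, |A ∩ B| = 2; needs |A ∩ B| / |A| > 1/4 — true.
(b) waitlist: |A| = 8, |A ∩ B| = 3; needs |A ∩ B| < 3 — false.
(c) crossover: |A| = 9, |A ∩ B| = 5; needs |A ∩ B| ≥ |A ∖ B| — true.

2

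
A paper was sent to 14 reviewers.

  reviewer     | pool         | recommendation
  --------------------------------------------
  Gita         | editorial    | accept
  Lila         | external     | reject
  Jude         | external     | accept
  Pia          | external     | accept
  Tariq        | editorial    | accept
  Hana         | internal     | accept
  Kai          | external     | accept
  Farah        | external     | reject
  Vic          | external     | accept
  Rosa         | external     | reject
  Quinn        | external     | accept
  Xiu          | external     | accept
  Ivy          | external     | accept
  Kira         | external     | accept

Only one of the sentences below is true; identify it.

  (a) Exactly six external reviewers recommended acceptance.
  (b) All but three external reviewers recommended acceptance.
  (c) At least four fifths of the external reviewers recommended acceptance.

|A| = 11, |A ∩ B| = 8, |A ∖ B| = 3.
(a) requires |A ∩ B| = 6: false.
(b) requires |A ∖ B| = 3: true.
(c) requires |A ∩ B| / |A| ≥ 4/5: false.

(b)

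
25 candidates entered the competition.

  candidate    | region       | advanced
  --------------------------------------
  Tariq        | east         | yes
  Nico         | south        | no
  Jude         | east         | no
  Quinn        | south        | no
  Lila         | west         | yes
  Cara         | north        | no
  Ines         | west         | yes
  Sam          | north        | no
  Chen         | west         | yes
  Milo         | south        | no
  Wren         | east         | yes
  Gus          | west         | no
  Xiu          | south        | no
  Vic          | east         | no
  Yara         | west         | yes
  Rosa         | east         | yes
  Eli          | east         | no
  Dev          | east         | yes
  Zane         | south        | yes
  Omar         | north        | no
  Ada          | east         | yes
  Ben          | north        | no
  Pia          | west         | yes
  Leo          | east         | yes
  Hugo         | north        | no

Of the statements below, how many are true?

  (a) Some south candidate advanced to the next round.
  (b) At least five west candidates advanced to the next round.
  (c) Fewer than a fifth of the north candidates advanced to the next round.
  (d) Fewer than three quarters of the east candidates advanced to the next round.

4

(a) south: |A| = 5, |A ∩ B| = 1; needs A ∩ B ≠ ∅ (|A ∩ B| ≥ 1) — true.
(b) west: |A| = 6, |A ∩ B| = 5; needs |A ∩ B| ≥ 5 — true.
(c) north: |A| = 5, |A ∩ B| = 0; needs |A ∩ B| / |A| < 1/5 — true.
(d) east: |A| = 9, |A ∩ B| = 6; needs |A ∩ B| / |A| < 3/4 — true.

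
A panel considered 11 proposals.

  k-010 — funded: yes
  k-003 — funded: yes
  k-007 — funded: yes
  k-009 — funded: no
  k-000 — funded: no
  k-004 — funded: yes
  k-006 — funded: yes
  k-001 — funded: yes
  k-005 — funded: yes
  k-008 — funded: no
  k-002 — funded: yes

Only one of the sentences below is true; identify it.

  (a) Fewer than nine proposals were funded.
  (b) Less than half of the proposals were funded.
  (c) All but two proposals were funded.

|A| = 11, |A ∩ B| = 8, |A ∖ B| = 3.
(a) requires |A ∩ B| < 9: true.
(b) requires |A ∩ B| < |A ∖ B|: false.
(c) requires |A ∖ B| = 2: false.

(a)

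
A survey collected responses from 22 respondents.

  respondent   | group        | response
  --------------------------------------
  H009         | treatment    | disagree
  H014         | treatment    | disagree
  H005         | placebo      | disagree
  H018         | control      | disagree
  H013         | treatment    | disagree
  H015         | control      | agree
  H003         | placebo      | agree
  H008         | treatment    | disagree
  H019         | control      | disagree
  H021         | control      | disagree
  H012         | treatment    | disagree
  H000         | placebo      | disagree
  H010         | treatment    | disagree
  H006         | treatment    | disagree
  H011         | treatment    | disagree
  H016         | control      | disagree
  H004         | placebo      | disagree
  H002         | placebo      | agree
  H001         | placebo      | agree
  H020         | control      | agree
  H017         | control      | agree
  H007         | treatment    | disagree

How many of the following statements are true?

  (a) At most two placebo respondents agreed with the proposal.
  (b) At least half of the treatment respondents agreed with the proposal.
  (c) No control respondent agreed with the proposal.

(a) placebo: |A| = 6, |A ∩ B| = 3; needs |A ∩ B| ≤ 2 — false.
(b) treatment: |A| = 9, |A ∩ B| = 0; needs |A ∩ B| ≥ |A ∖ B| — false.
(c) control: |A| = 7, |A ∩ B| = 3; needs A ∩ B = ∅ (|A ∩ B| = 0) — false.

0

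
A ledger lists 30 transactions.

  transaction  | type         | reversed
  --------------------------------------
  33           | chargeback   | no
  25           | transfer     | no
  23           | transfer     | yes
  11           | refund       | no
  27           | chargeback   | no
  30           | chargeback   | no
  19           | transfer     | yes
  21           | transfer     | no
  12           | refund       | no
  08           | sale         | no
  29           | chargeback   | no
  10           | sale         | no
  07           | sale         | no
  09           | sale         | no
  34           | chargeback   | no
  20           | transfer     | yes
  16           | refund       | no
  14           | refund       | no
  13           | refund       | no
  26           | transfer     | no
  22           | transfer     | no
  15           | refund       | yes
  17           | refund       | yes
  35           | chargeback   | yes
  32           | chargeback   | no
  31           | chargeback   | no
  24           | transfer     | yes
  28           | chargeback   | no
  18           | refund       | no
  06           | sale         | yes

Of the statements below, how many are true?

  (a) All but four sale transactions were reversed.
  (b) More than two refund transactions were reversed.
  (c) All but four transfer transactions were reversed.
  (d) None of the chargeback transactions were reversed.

(a) sale: |A| = 5, |A ∩ B| = 1; needs |A ∖ B| = 4 — true.
(b) refund: |A| = 8, |A ∩ B| = 2; needs |A ∩ B| > 2 — false.
(c) transfer: |A| = 8, |A ∩ B| = 4; needs |A ∖ B| = 4 — true.
(d) chargeback: |A| = 9, |A ∩ B| = 1; needs A ∩ B = ∅ (|A ∩ B| = 0) — false.

2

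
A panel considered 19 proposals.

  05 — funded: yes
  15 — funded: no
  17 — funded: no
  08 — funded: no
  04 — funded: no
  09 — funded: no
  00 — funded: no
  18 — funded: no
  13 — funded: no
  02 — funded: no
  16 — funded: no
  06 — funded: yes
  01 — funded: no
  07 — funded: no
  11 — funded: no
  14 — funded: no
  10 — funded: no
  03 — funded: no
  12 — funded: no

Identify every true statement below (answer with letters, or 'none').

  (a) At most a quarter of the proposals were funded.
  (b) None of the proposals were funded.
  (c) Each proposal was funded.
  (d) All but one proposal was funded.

(a)

|A| = 19, |A ∩ B| = 2, |A ∖ B| = 17.
(a) |A ∩ B| / |A| ≤ 1/4: holds.
(b) A ∩ B = ∅ (|A ∩ B| = 0): fails.
(c) A ⊆ B, i.e. every element of A is in B (|A ∖ B| = 0): fails.
(d) |A ∖ B| = 1: fails.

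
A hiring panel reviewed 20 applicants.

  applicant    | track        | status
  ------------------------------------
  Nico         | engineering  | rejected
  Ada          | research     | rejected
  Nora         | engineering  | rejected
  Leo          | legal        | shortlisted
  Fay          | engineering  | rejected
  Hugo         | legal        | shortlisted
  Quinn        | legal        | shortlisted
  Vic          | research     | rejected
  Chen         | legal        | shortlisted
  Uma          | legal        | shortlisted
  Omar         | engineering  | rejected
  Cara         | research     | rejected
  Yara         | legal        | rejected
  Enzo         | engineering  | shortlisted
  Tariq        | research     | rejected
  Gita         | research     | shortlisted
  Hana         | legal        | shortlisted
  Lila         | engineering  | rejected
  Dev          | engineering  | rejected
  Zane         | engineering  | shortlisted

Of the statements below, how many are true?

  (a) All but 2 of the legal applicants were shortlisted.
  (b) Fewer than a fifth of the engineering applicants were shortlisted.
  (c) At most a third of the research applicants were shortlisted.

1

(a) legal: |A| = 7, |A ∩ B| = 6; needs |A ∖ B| = 2 — false.
(b) engineering: |A| = 8, |A ∩ B| = 2; needs |A ∩ B| / |A| < 1/5 — false.
(c) research: |A| = 5, |A ∩ B| = 1; needs |A ∩ B| / |A| ≤ 1/3 — true.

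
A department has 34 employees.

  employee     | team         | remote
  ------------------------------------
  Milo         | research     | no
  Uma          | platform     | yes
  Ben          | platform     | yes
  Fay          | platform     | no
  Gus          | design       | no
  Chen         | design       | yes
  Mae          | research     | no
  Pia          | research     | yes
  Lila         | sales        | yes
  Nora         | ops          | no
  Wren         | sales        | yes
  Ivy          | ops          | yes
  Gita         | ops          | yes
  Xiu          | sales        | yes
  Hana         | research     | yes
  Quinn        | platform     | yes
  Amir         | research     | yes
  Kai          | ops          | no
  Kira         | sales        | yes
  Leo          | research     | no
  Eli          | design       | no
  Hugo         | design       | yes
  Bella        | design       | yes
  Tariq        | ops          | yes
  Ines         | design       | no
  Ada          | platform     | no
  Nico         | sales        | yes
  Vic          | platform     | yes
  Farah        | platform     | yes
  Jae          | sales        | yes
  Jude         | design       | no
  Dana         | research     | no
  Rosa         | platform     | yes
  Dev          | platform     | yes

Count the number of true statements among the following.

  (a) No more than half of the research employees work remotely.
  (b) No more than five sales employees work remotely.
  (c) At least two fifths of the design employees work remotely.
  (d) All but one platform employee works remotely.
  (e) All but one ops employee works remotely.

2

(a) research: |A| = 7, |A ∩ B| = 3; needs |A ∩ B| ≤ |A ∖ B| — true.
(b) sales: |A| = 6, |A ∩ B| = 6; needs |A ∩ B| ≤ 5 — false.
(c) design: |A| = 7, |A ∩ B| = 3; needs |A ∩ B| / |A| ≥ 2/5 — true.
(d) platform: |A| = 9, |A ∩ B| = 7; needs |A ∖ B| = 1 — false.
(e) ops: |A| = 5, |A ∩ B| = 3; needs |A ∖ B| = 1 — false.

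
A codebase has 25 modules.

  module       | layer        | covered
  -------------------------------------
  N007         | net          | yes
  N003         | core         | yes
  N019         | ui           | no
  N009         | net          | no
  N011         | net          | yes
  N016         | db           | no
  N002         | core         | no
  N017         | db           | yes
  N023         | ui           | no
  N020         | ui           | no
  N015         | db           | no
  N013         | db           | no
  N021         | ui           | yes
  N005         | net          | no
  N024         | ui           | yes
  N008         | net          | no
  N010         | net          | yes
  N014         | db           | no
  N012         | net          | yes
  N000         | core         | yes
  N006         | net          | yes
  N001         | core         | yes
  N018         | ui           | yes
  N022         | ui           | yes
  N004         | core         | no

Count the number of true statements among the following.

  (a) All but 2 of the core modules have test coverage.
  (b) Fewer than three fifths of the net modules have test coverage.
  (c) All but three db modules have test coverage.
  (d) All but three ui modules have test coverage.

(a) core: |A| = 5, |A ∩ B| = 3; needs |A ∖ B| = 2 — true.
(b) net: |A| = 8, |A ∩ B| = 5; needs |A ∩ B| / |A| < 3/5 — false.
(c) db: |A| = 5, |A ∩ B| = 1; needs |A ∖ B| = 3 — false.
(d) ui: |A| = 7, |A ∩ B| = 4; needs |A ∖ B| = 3 — true.

2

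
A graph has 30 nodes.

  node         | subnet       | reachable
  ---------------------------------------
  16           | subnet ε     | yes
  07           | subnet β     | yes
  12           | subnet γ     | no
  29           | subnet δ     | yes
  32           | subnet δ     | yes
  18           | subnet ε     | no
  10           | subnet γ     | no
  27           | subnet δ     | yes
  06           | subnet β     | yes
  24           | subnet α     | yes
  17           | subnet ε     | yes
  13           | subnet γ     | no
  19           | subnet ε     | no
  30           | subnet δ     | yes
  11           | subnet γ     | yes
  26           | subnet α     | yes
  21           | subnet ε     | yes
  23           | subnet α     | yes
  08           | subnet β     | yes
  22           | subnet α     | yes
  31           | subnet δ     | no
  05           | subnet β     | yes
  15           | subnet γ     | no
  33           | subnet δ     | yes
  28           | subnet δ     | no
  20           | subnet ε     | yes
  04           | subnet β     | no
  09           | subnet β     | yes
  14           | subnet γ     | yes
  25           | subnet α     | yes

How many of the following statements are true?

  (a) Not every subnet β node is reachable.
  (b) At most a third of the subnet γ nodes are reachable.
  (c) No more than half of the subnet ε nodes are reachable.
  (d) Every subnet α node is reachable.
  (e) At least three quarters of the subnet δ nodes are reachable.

(a) subnet β: |A| = 6, |A ∩ B| = 5; needs A ⊄ B (|A ∖ B| ≥ 1) — true.
(b) subnet γ: |A| = 6, |A ∩ B| = 2; needs |A ∩ B| / |A| ≤ 1/3 — true.
(c) subnet ε: |A| = 6, |A ∩ B| = 4; needs |A ∩ B| ≤ |A ∖ B| — false.
(d) subnet α: |A| = 5, |A ∩ B| = 5; needs A ⊆ B, i.e. every element of A is in B (|A ∖ B| = 0) — true.
(e) subnet δ: |A| = 7, |A ∩ B| = 5; needs |A ∩ B| / |A| ≥ 3/4 — false.

3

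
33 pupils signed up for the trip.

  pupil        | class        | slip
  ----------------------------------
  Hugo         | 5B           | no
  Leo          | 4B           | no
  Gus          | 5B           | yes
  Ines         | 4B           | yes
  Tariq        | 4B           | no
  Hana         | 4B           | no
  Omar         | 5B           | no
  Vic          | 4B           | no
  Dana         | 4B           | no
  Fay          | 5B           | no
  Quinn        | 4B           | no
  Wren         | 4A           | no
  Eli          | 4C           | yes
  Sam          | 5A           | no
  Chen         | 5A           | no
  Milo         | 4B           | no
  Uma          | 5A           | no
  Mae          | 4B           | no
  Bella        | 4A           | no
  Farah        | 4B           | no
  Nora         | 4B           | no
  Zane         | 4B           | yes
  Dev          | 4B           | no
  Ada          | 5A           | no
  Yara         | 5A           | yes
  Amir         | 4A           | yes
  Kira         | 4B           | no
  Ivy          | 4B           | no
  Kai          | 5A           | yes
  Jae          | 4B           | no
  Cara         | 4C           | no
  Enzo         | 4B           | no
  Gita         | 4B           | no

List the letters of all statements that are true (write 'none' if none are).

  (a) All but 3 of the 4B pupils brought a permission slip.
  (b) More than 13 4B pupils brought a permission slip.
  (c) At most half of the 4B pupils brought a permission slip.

|A| = 18, |A ∩ B| = 2, |A ∖ B| = 16.
(a) |A ∖ B| = 3: fails.
(b) |A ∩ B| > 13: fails.
(c) |A ∩ B| ≤ |A ∖ B|: holds.

(c)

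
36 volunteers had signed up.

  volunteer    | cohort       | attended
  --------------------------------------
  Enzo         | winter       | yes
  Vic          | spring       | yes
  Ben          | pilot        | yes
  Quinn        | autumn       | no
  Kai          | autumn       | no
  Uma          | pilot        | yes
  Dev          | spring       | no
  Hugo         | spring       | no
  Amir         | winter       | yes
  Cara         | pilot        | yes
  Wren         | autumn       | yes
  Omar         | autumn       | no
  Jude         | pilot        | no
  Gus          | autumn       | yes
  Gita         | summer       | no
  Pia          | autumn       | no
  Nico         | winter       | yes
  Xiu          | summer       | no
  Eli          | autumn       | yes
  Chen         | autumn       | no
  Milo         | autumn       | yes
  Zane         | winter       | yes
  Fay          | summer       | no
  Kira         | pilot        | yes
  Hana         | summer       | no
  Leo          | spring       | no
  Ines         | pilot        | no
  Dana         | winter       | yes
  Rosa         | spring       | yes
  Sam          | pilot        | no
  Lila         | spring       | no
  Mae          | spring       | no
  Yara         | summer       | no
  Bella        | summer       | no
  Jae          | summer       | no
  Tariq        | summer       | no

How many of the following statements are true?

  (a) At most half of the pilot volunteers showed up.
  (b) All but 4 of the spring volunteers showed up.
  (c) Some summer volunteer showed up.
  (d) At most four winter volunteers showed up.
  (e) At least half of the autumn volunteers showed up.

(a) pilot: |A| = 7, |A ∩ B| = 4; needs |A ∩ B| ≤ |A ∖ B| — false.
(b) spring: |A| = 7, |A ∩ B| = 2; needs |A ∖ B| = 4 — false.
(c) summer: |A| = 8, |A ∩ B| = 0; needs A ∩ B ≠ ∅ (|A ∩ B| ≥ 1) — false.
(d) winter: |A| = 5, |A ∩ B| = 5; needs |A ∩ B| ≤ 4 — false.
(e) autumn: |A| = 9, |A ∩ B| = 4; needs |A ∩ B| ≥ |A ∖ B| — false.

0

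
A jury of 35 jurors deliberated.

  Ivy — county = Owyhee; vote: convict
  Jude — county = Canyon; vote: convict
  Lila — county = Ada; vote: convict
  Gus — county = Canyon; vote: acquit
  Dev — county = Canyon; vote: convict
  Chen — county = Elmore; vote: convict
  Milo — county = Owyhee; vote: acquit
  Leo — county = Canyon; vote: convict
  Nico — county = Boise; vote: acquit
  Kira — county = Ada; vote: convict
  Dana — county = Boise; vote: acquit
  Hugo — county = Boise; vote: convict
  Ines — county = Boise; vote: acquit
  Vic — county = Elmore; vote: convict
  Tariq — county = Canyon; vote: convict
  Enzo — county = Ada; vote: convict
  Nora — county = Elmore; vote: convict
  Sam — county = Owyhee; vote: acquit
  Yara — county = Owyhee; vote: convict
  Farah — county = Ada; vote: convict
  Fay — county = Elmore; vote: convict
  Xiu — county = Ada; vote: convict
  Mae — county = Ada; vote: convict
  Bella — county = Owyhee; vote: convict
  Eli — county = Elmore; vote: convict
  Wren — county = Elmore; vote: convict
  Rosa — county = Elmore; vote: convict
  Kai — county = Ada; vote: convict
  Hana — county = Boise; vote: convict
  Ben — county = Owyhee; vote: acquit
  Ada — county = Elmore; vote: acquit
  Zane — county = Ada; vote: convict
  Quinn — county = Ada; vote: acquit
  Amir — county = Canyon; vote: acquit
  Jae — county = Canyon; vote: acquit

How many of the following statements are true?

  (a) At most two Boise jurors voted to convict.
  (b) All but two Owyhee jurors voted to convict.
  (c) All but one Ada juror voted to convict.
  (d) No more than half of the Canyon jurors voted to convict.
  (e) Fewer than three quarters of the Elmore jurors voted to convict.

2

(a) Boise: |A| = 5, |A ∩ B| = 2; needs |A ∩ B| ≤ 2 — true.
(b) Owyhee: |A| = 6, |A ∩ B| = 3; needs |A ∖ B| = 2 — false.
(c) Ada: |A| = 9, |A ∩ B| = 8; needs |A ∖ B| = 1 — true.
(d) Canyon: |A| = 7, |A ∩ B| = 4; needs |A ∩ B| ≤ |A ∖ B| — false.
(e) Elmore: |A| = 8, |A ∩ B| = 7; needs |A ∩ B| / |A| < 3/4 — false.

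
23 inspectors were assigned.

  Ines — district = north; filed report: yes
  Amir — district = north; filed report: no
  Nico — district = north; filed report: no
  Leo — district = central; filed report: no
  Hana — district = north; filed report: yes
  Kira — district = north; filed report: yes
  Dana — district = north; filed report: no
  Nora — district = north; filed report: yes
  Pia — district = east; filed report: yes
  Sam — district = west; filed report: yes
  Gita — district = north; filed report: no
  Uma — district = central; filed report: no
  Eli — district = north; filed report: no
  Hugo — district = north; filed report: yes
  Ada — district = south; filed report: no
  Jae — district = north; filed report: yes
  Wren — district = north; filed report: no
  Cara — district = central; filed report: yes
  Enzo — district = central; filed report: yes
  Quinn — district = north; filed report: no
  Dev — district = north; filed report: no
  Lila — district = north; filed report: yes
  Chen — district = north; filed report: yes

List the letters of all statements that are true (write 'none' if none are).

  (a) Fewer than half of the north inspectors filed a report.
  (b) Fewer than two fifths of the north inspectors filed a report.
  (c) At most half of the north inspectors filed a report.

|A| = 16, |A ∩ B| = 8, |A ∖ B| = 8.
(a) |A ∩ B| < |A ∖ B|: fails.
(b) |A ∩ B| / |A| < 2/5: fails.
(c) |A ∩ B| ≤ |A ∖ B|: holds.

(c)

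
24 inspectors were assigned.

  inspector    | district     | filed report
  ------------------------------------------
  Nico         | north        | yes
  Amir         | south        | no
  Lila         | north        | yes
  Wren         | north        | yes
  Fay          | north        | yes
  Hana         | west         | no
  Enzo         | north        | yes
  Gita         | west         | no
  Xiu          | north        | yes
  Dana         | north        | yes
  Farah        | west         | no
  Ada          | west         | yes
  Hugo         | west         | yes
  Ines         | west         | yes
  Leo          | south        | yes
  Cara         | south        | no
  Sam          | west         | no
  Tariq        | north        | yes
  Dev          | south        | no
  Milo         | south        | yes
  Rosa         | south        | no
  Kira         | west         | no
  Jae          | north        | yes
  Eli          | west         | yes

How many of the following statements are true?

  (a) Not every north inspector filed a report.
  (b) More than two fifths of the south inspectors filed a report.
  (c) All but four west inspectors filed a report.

(a) north: |A| = 9, |A ∩ B| = 9; needs A ⊄ B (|A ∖ B| ≥ 1) — false.
(b) south: |A| = 6, |A ∩ B| = 2; needs |A ∩ B| / |A| > 2/5 — false.
(c) west: |A| = 9, |A ∩ B| = 4; needs |A ∖ B| = 4 — false.

0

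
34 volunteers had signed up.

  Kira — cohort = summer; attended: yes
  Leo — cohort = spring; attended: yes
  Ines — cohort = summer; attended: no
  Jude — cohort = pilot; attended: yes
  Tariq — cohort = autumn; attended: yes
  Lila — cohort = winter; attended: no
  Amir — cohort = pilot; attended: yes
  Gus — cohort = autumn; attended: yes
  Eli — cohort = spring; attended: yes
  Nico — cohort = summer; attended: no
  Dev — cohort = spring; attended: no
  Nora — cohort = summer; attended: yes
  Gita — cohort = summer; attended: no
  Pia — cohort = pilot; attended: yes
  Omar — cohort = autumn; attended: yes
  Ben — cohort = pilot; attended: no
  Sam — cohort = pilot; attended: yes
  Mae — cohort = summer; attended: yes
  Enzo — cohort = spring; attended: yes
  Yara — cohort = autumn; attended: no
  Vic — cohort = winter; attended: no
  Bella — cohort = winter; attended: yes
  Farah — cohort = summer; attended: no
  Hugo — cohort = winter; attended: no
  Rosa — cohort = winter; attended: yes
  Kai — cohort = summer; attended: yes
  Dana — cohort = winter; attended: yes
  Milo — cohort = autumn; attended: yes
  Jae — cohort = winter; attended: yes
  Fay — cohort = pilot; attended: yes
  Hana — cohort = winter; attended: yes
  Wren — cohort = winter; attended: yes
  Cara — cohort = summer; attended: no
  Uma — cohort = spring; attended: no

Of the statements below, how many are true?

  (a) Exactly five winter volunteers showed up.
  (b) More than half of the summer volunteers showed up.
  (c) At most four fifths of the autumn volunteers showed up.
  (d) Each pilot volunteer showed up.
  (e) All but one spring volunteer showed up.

1

(a) winter: |A| = 9, |A ∩ B| = 6; needs |A ∩ B| = 5 — false.
(b) summer: |A| = 9, |A ∩ B| = 4; needs |A ∩ B| > |A ∖ B| — false.
(c) autumn: |A| = 5, |A ∩ B| = 4; needs |A ∩ B| / |A| ≤ 4/5 — true.
(d) pilot: |A| = 6, |A ∩ B| = 5; needs A ⊆ B, i.e. every element of A is in B (|A ∖ B| = 0) — false.
(e) spring: |A| = 5, |A ∩ B| = 3; needs |A ∖ B| = 1 — false.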